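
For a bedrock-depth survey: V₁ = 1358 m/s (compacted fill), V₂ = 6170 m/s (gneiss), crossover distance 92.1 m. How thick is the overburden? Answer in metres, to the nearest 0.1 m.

x_cross = 2h·√((V₂+V₁)/(V₂−V₁)) → h = x_cross / (2·√((V₂+V₁)/(V₂−V₁))).
√((V₂+V₁)/(V₂−V₁)) = √((6170+1358)/(6170−1358)) = 1.2508.
h = 92.1 / (2·1.2508) = 36.82 m.

36.8 m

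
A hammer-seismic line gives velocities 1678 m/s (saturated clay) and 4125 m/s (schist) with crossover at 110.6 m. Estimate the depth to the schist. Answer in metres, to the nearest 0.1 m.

35.9 m

h = (x_cross/2)·√((V₂−V₁)/(V₂+V₁)).
(V₂−V₁)/(V₂+V₁) = (4125−1678)/(4125+1678) = 0.4217; √ = 0.6494.
h = (110.6/2)·0.6494 = 35.91 m.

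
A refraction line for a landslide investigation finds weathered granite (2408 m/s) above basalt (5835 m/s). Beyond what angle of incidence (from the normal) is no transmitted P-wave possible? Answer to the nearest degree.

At critical incidence the refracted ray runs along the interface (θ₂ = 90°), so sin θ_c = V₁/V₂.
θ_c = arcsin(2408/5835) = arcsin 0.4127 = 24.37°.

24°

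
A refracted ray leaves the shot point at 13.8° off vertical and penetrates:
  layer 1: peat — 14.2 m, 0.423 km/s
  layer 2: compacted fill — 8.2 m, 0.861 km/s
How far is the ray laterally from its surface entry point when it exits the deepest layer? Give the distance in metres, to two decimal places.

8.04 m

Ray parameter p = sin 13.8° / 0.423 km/s = 5.6391e-01 s/km.
Layer 1: θ = 13.80°; offset = 14.2·tan 13.80° = 3.4879 m.
Layer 2: sin θ = p·0.861 = 0.4855 → θ = 29.05°; offset = 8.2·tan 29.05° = 4.5541 m.
Summing the layer offsets gives 8.0420 m.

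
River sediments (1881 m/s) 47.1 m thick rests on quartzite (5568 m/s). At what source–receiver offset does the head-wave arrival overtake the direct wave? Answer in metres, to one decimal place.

x_cross = 2h·√((V₂+V₁)/(V₂−V₁)).
(V₂+V₁)/(V₂−V₁) = (5568+1881)/(5568−1881) = 2.0203; √ = 1.4214.
x_cross = 2·47.1·1.4214 = 133.89 m.

133.9 m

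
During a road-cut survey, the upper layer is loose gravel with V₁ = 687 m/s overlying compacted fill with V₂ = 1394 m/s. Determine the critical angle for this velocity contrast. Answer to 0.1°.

29.5°

Critical incidence: sin θ_c = V₁/V₂ = 687/1394 = 0.4928.
θ_c = arcsin 0.4928 = 29.53°.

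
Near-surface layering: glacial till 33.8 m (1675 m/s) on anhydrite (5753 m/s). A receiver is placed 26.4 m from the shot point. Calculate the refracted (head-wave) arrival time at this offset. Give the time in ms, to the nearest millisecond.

43 ms

t = x/V₂ + 2h·√(V₂²−V₁²)/(V₁V₂).
√(V₂²−V₁²) = √(5753²−1675²) = 5503.8 m/s; delay term = 2·33.8·5503.8/(1675·5753) = 0.03861 s.
t = 26.4/5753 + 0.03861 = 0.04320 s.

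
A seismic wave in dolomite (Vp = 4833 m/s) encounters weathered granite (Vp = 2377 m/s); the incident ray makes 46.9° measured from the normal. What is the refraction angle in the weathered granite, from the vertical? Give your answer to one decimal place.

Snell's law: sin θ₂ = (V₂/V₁)·sin θ₁ = (2377/4833)·sin 46.9° = 0.3591.
θ₂ = sin⁻¹(0.3591) = 21.05° (from vertical).

21.0°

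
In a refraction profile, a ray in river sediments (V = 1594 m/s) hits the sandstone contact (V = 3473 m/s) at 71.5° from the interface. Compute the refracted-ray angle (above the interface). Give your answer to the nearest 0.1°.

Angle from the normal: 90° − 71.5° = 18.5°.
sin θ₁/V₁ = sin θ₂/V₂ ⇒ sin θ₂ = 3473·sin 18.5°/1594 = 3473·0.3173/1594 = 0.6913.
θ₂ = sin⁻¹(0.6913) = 43.74° (from vertical).
From the interface: 90° − 43.74° = 46.26°.

46.3°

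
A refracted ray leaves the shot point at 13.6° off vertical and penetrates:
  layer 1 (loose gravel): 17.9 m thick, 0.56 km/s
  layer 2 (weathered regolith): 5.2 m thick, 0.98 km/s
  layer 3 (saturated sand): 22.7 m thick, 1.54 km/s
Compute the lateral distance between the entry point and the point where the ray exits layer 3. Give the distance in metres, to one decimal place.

Apply Snell's law at each interface; in layer i the horizontal offset is hᵢ·tan θᵢ.
Layer 1: θ = 13.60°; offset = 17.9·tan 13.60° = 4.330 m.
Layer 2: sin θ = 0.98·sin 13.6°/0.56 = 0.4115, θ = 24.30°; offset = 5.2·tan 24.30° = 2.348 m.
Layer 3: sin θ = 1.54·sin 13.6°/0.56 = 0.6466, θ = 40.29°; offset = 22.7·tan 40.29° = 19.243 m.
Σ offsets = 25.922 m.

25.9 m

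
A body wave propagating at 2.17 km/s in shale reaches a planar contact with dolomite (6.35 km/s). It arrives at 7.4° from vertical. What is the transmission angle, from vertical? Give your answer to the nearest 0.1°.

22.1°

sin θ₁/V₁ = sin θ₂/V₂ ⇒ sin θ₂ = 6.35·sin 7.4°/2.17 = 6.35·0.1288/2.17 = 0.3769.
θ₂ = sin⁻¹(0.3769) = 22.14° (from vertical).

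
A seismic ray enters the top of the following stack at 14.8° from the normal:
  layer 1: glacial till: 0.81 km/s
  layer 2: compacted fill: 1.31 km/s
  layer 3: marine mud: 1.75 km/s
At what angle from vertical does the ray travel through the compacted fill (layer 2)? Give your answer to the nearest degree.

24°

Snell's law across each interface conserves sin θ / V, so sin θ_2 = V_2·sin θ₁/V₁.
sin θ_2 = 1.31 × sin 14.8° / 0.81 = 0.4131.
θ_2 = arcsin 0.4131 = 24.40°.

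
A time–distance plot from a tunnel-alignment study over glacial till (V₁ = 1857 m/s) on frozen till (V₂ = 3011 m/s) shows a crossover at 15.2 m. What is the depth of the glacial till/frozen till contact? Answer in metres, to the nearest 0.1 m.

x_cross = 2h·√((V₂+V₁)/(V₂−V₁)) → h = x_cross / (2·√((V₂+V₁)/(V₂−V₁))).
√((V₂+V₁)/(V₂−V₁)) = √((3011+1857)/(3011−1857)) = 2.0539.
h = 15.2 / (2·2.0539) = 3.70 m.

3.7 m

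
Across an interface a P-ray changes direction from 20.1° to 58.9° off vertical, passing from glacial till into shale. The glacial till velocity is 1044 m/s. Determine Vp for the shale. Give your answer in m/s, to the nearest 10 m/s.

2600 m/s

sin 20.1° = 0.3437; sin 58.9° = 0.8563.
V₂ = V₁·(sin θ₂/sin θ₁) = 1044·(0.8563/0.3437) = 2601.24 m/s.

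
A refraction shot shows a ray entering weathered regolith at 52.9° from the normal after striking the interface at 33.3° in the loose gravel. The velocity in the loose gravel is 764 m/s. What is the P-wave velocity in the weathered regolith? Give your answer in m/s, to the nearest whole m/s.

1110 m/s

sin 33.3° = 0.5490; sin 52.9° = 0.7976.
V₂ = V₁·(sin θ₂/sin θ₁) = 764·(0.7976/0.5490) = 1109.89 m/s.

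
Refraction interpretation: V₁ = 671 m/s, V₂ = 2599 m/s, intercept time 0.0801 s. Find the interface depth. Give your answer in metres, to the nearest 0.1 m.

27.8 m

h = tᵢ·V₁·V₂ / (2·√(V₂²−V₁²)).
√(V₂²−V₁²) = √(2599² − 671²) = 2510.9 m/s.
h = 0.0801 s × 671 × 2599 / (2 × 2510.9) = 27.82 m.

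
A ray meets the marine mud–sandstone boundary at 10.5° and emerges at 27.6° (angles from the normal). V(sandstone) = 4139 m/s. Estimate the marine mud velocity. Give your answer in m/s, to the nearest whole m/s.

1628 m/s

Snell's law: sin 10.5°/V₁ = sin 27.6°/V₂.
V₁ = V₂·sin 10.5°/sin 27.6° = 4139 × 0.3933 = 1628.06 m/s.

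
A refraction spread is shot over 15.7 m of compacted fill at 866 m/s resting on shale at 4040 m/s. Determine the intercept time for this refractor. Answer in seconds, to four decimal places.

0.0354 s

tᵢ = 2h·√(V₂²−V₁²)/(V₁V₂).
√(V₂²−V₁²) = √(4040²−866²) = 3946.1 m/s.
tᵢ = 2·15.7·3946.1/(866·4040) = 0.03542 s.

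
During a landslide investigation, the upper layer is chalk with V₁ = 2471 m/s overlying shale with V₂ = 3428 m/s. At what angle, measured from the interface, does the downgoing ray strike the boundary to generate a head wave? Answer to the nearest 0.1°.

43.9°

Critical incidence: sin θ_c = V₁/V₂ = 2471/3428 = 0.7208.
θ_c = arcsin 0.7208 = 46.12°.
Measured from the interface: 90° − 46.12° = 43.88°.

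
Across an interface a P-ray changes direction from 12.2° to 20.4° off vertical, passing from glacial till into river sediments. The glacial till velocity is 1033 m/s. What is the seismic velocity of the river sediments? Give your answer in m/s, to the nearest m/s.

1704 m/s

Snell's law: sin 12.2°/V₁ = sin 20.4°/V₂.
V₂ = V₁·sin 20.4°/sin 12.2° = 1033 × 1.6495 = 1703.89 m/s.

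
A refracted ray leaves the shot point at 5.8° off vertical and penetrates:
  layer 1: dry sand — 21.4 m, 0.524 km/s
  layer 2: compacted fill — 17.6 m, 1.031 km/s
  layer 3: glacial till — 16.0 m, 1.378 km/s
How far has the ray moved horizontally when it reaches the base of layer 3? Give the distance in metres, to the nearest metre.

10 m

Apply Snell's law at each interface; in layer i the horizontal offset is hᵢ·tan θᵢ.
Layer 1: θ = 5.80°; offset = 21.4·tan 5.80° = 2.174 m.
Layer 2: sin θ = 1.031·sin 5.8°/0.524 = 0.1988, θ = 11.47°; offset = 17.6·tan 11.47° = 3.571 m.
Layer 3: sin θ = 1.378·sin 5.8°/0.524 = 0.2658, θ = 15.41°; offset = 16.0·tan 15.41° = 4.411 m.
Σ offsets = 10.155 m.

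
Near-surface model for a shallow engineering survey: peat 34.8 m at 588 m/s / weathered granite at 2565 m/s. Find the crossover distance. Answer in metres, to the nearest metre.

θ_c = arcsin(588/2565) = 13.25°, so cos θ_c = 0.9734 and tᵢ = 2h cos θ_c/V₁ = 0.1152 s.
At crossover x/V₁ = x/V₂ + tᵢ ⇒ x = tᵢ/(1/V₁ − 1/V₂) = 0.11522/(1.7007e-03 − 3.8986e-04) = 87.90 m.

88 m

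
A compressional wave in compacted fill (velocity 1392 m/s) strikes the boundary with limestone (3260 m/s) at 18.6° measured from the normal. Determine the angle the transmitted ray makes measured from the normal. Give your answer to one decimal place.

48.3°

Snell's law: sin θ₂ = (V₂/V₁)·sin θ₁ = (3260/1392)·sin 18.6° = 0.7470.
θ₂ = arcsin 0.7470 = 48.33° from the normal.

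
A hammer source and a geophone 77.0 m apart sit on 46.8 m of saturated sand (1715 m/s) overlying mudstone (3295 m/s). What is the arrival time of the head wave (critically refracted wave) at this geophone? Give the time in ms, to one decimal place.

70.0 ms

t = x/V₂ + 2h·√(V₂²−V₁²)/(V₁V₂).
√(V₂²−V₁²) = √(3295²−1715²) = 2813.5 m/s; delay term = 2·46.8·2813.5/(1715·3295) = 0.04660 s.
t = 77.0/3295 + 0.04660 = 0.06997 s.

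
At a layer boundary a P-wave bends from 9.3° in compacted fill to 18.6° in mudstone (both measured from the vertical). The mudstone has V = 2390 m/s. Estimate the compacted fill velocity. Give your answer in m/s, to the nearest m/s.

1211 m/s

Snell's law: sin 9.3°/V₁ = sin 18.6°/V₂.
V₁ = V₂·sin 9.3°/sin 18.6° = 2390 × 0.5067 = 1210.92 m/s.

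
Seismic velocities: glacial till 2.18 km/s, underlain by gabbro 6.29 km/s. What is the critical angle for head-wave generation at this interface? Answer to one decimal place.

Critical incidence: sin θ_c = V₁/V₂ = 2.18/6.29 = 0.3466.
θ_c = arcsin 0.3466 = 20.28°.

20.3°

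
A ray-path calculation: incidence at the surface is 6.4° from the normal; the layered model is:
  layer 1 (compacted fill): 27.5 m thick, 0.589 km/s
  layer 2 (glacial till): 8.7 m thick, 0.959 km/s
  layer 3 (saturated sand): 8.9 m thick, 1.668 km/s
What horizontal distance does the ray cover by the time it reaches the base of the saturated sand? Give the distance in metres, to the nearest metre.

Ray parameter p = sin 6.4° / 0.589 km/s = 1.8925e-01 s/km.
Layer 1: θ = 6.40°; offset = 27.5·tan 6.40° = 3.085 m.
Layer 2: sin θ = p·0.959 = 0.1815 → θ = 10.46°; offset = 8.7·tan 10.46° = 1.606 m.
Layer 3: sin θ = p·1.668 = 0.3157 → θ = 18.40°; offset = 8.9·tan 18.40° = 2.961 m.
Summing the layer offsets gives 7.651 m.

8 m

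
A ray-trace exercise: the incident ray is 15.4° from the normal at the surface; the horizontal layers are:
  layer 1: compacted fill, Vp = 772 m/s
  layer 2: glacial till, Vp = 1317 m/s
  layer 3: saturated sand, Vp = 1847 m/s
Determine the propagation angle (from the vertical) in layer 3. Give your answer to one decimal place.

Ray parameter p = sin 15.4° / 772 = 3.4398e-04 s/m.
sin θ_3 = p·V_3 = 3.4398e-04 × 1847 = 0.6353.
θ_3 = 39.45° from the vertical.

39.4°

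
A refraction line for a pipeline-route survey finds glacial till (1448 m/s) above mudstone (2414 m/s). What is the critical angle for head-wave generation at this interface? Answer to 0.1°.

36.9°

At critical incidence the refracted ray runs along the interface (θ₂ = 90°), so sin θ_c = V₁/V₂.
θ_c = arcsin(1448/2414) = arcsin 0.5998 = 36.86°.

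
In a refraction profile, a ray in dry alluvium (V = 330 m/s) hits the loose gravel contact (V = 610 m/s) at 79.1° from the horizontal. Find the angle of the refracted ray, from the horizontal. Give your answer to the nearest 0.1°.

69.5°

Convert to the normal: θ₁ = 90° − 79.1° = 10.9°.
sin θ₁/V₁ = sin θ₂/V₂ ⇒ sin θ₂ = 610·sin 10.9°/330 = 610·0.1891/330 = 0.3495.
θ₂ = sin⁻¹(0.3495) = 20.46° (from vertical).
From the interface: 90° − 20.46° = 69.54°.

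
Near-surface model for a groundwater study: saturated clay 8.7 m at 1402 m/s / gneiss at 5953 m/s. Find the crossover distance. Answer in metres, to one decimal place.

22.1 m

θ_c = arcsin(1402/5953) = 13.62°, so cos θ_c = 0.9719 and tᵢ = 2h cos θ_c/V₁ = 0.0121 s.
At crossover x/V₁ = x/V₂ + tᵢ ⇒ x = tᵢ/(1/V₁ − 1/V₂) = 0.01206/(7.1327e-04 − 1.6798e-04) = 22.12 m.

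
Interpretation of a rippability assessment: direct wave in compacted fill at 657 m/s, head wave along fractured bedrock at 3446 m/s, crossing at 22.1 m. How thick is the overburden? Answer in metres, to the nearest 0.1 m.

9.1 m

x_cross = 2h·√((V₂+V₁)/(V₂−V₁)) → h = x_cross / (2·√((V₂+V₁)/(V₂−V₁))).
√((V₂+V₁)/(V₂−V₁)) = √((3446+657)/(3446−657)) = 1.2129.
h = 22.1 / (2·1.2129) = 9.11 m.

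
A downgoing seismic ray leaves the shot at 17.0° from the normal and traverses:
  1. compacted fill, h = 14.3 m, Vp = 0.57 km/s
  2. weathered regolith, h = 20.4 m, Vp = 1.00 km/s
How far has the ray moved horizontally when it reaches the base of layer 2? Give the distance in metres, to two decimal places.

Apply Snell's law at each interface; in layer i the horizontal offset is hᵢ·tan θᵢ.
Layer 1: θ = 17.00°; offset = 14.3·tan 17.00° = 4.3719 m.
Layer 2: sin θ = 1.00·sin 17.0°/0.57 = 0.5129, θ = 30.86°; offset = 20.4·tan 30.86° = 12.1895 m.
Total horizontal offset = 16.5615 m.

16.56 m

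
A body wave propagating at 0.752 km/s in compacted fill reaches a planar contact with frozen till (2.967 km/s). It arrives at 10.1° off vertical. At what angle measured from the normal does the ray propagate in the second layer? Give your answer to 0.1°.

sin θ₁/V₁ = sin θ₂/V₂ ⇒ sin θ₂ = 2.967·sin 10.1°/0.752 = 2.967·0.1754/0.752 = 0.6919.
θ₂ = arcsin 0.6919 = 43.78° from the normal.

43.8°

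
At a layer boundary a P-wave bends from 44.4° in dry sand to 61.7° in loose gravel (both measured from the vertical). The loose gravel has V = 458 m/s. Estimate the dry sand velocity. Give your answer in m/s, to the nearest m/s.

364 m/s

sin 44.4° = 0.6997; sin 61.7° = 0.8805.
V₁ = V₂·(sin θ₁/sin θ₂) = 458·(0.6997/0.8805) = 363.95 m/s.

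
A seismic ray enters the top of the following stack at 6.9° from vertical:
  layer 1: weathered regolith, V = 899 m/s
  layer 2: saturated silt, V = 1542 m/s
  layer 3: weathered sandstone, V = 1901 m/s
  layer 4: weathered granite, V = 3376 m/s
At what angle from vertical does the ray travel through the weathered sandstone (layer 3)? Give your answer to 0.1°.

14.7°

Ray parameter p = sin 6.9° / 899 = 1.3363e-04 s/m.
sin θ_3 = p·V_3 = 1.3363e-04 × 1901 = 0.2540.
θ_3 = 14.72° from the vertical.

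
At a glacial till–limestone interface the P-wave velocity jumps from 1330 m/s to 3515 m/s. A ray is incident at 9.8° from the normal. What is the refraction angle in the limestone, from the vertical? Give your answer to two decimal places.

Snell's law: sin θ₂ = (V₂/V₁)·sin θ₁ = (3515/1330)·sin 9.8° = 0.4498.
θ₂ = sin⁻¹(0.4498) = 26.73° (from vertical).

26.73°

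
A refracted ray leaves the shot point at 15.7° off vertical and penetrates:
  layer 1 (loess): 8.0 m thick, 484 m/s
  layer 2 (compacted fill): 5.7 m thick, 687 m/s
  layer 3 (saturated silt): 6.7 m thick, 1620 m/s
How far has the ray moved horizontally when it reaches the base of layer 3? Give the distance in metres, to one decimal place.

18.9 m

Apply Snell's law at each interface; in layer i the horizontal offset is hᵢ·tan θᵢ.
Layer 1: θ = 15.70°; offset = 8.0·tan 15.70° = 2.249 m.
Layer 2: sin θ = 687·sin 15.7°/484 = 0.3841, θ = 22.59°; offset = 5.7·tan 22.59° = 2.371 m.
Layer 3: sin θ = 1620·sin 15.7°/484 = 0.9057, θ = 64.92°; offset = 6.7·tan 64.92° = 14.317 m.
Total horizontal offset = 18.937 m.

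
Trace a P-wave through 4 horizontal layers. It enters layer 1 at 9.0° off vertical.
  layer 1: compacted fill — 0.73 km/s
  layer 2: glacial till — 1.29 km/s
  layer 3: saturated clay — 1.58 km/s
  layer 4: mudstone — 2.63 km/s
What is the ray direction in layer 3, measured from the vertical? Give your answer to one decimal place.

Ray parameter p = sin 9.0° / 0.73 = 2.1429e-01 s/km.
sin θ_3 = p·V_3 = 2.1429e-01 × 1.58 = 0.3386.
θ_3 = 19.79° from the vertical.

19.8°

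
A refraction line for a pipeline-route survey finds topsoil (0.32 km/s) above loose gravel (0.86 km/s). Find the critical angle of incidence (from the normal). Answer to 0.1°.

Critical incidence: sin θ_c = V₁/V₂ = 0.32/0.86 = 0.3721.
θ_c = arcsin 0.3721 = 21.84°.

21.8°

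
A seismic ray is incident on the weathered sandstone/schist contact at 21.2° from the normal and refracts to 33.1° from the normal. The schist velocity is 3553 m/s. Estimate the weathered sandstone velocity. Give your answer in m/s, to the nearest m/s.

2353 m/s

sin 21.2° = 0.3616; sin 33.1° = 0.5461.
V₁ = V₂·(sin θ₁/sin θ₂) = 3553·(0.3616/0.5461) = 2352.77 m/s.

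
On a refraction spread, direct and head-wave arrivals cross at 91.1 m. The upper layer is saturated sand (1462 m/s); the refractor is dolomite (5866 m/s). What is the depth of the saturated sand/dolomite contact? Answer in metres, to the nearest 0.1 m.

x_cross = 2h·√((V₂+V₁)/(V₂−V₁)) → h = x_cross / (2·√((V₂+V₁)/(V₂−V₁))).
√((V₂+V₁)/(V₂−V₁)) = √((5866+1462)/(5866−1462)) = 1.2899.
h = 91.1 / (2·1.2899) = 35.31 m.

35.3 m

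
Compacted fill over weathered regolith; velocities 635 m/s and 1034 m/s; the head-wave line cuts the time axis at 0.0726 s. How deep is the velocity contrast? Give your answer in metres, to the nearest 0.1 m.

h = tᵢ·V₁·V₂ / (2·√(V₂²−V₁²)).
√(V₂²−V₁²) = √(1034² − 635²) = 816.0 m/s.
h = 0.0726 s × 635 × 1034 / (2 × 816.0) = 29.21 m.

29.2 m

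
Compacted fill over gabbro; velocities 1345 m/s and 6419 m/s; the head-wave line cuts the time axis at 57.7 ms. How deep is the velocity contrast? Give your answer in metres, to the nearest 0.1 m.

h = tᵢ·V₁·V₂ / (2·√(V₂²−V₁²)).
√(V₂²−V₁²) = √(6419² − 1345²) = 6276.5 m/s.
h = 0.0577 s × 1345 × 6419 / (2 × 6276.5) = 39.68 m.

39.7 m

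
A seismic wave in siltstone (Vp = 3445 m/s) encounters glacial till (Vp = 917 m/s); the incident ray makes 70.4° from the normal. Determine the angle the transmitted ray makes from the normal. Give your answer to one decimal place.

14.5°

sin θ₁/V₁ = sin θ₂/V₂ ⇒ sin θ₂ = 917·sin 70.4°/3445 = 917·0.9421/3445 = 0.2508.
θ₂ = arcsin 0.2508 = 14.52° from the normal.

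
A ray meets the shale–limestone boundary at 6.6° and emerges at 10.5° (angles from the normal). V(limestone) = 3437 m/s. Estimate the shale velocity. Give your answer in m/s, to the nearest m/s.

2168 m/s

sin 6.6° = 0.1149; sin 10.5° = 0.1822.
V₁ = V₂·(sin θ₁/sin θ₂) = 3437·(0.1149/0.1822) = 2167.74 m/s.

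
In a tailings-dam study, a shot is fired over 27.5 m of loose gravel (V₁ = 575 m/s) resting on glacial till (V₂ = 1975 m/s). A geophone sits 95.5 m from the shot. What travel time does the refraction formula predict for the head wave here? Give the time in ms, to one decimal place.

θ_c = arcsin(V₁/V₂) = arcsin(575/1975) = 16.93°, cos θ_c = 0.9567.
Intercept time tᵢ = 2h cos θ_c / V₁ = 2·27.5·0.9567/575 = 0.09151 s.
t = x/V₂ + tᵢ = 95.5/1975 + 0.09151 = 0.13986 s.

139.9 ms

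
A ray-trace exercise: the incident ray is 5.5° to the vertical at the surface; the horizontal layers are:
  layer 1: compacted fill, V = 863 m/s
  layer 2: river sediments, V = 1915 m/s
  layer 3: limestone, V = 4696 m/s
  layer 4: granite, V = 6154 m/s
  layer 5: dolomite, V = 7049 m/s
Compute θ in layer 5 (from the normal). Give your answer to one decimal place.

Ray parameter p = sin 5.5° / 863 = 1.1106e-04 s/m.
sin θ_5 = p·V_5 = 1.1106e-04 × 7049 = 0.7829.
θ_5 = arcsin 0.7829 = 51.52°.

51.5°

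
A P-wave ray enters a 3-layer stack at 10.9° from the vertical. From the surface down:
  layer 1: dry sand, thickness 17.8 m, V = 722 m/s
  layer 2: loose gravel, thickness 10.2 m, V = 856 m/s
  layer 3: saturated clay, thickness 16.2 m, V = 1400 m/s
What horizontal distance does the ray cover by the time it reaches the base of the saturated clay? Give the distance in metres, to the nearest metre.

Ray parameter p = sin 10.9° / 722 m/s = 2.6191e-04 s/m.
Layer 1: θ = 10.90°; offset = 17.8·tan 10.90° = 3.428 m.
Layer 2: sin θ = p·856 = 0.2242 → θ = 12.96°; offset = 10.2·tan 12.96° = 2.346 m.
Layer 3: sin θ = p·1400 = 0.3667 → θ = 21.51°; offset = 16.2·tan 21.51° = 6.385 m.
Summing the layer offsets gives 12.159 m.

12 m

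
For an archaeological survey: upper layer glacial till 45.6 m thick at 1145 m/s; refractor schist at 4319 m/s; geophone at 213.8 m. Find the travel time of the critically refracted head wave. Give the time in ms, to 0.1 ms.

126.3 ms

θ_c = arcsin(V₁/V₂) = arcsin(1145/4319) = 15.37°, cos θ_c = 0.9642.
Intercept time tᵢ = 2h cos θ_c / V₁ = 2·45.6·0.9642/1145 = 0.07680 s.
t = x/V₂ + tᵢ = 213.8/4319 + 0.07680 = 0.12630 s.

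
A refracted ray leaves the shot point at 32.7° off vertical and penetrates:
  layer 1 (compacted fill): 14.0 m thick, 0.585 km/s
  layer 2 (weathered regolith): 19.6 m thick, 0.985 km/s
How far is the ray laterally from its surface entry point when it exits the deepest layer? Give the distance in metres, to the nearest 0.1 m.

51.9 m

Apply Snell's law at each interface; in layer i the horizontal offset is hᵢ·tan θᵢ.
Layer 1: θ = 32.70°; offset = 14.0·tan 32.70° = 8.988 m.
Layer 2: sin θ = 0.985·sin 32.7°/0.585 = 0.9096, θ = 65.46°; offset = 19.6·tan 65.46° = 42.919 m.
Total horizontal offset = 51.907 m.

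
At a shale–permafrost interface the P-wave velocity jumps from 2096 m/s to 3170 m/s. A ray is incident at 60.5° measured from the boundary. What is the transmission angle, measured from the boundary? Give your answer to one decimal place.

41.9°

Angle from the normal: 90° − 60.5° = 29.5°.
Snell's law: sin θ₂ = (V₂/V₁)·sin θ₁ = (3170/2096)·sin 29.5° = 0.7447.
θ₂ = sin⁻¹(0.7447) = 48.14° (from vertical).
From the interface: 90° − 48.14° = 41.86°.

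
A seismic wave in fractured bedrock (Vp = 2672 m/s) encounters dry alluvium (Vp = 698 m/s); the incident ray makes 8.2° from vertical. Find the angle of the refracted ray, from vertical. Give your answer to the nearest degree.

2°

sin θ₁/V₁ = sin θ₂/V₂ ⇒ sin θ₂ = 698·sin 8.2°/2672 = 698·0.1426/2672 = 0.0373.
θ₂ = sin⁻¹(0.0373) = 2.14° (from vertical).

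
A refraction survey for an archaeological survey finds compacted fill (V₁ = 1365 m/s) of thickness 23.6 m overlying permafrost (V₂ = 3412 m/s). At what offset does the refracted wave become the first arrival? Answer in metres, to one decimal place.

72.1 m

θ_c = arcsin(1365/3412) = 23.58°, so cos θ_c = 0.9165 and tᵢ = 2h cos θ_c/V₁ = 0.0317 s.
At crossover x/V₁ = x/V₂ + tᵢ ⇒ x = tᵢ/(1/V₁ − 1/V₂) = 0.03169/(7.3260e-04 − 2.9308e-04) = 72.10 m.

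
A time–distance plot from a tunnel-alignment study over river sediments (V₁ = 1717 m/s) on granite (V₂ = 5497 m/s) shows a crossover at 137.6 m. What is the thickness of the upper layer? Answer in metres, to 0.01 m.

h = (x_cross/2)·√((V₂−V₁)/(V₂+V₁)).
(V₂−V₁)/(V₂+V₁) = (5497−1717)/(5497+1717) = 0.5240; √ = 0.7239.
h = (137.6/2)·0.7239 = 49.80 m.

49.80 m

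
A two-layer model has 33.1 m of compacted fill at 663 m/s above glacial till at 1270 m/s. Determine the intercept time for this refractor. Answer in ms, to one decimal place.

tᵢ = 2h·√(V₂²−V₁²)/(V₁V₂).
√(V₂²−V₁²) = √(1270²−663²) = 1083.2 m/s.
tᵢ = 2·33.1·1083.2/(663·1270) = 0.08516 s.

85.2 ms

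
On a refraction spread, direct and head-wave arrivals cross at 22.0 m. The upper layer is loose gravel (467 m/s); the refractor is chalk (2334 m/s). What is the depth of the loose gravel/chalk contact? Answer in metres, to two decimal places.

8.98 m

h = (x_cross/2)·√((V₂−V₁)/(V₂+V₁)).
(V₂−V₁)/(V₂+V₁) = (2334−467)/(2334+467) = 0.6665; √ = 0.8164.
h = (22.0/2)·0.8164 = 8.98 m.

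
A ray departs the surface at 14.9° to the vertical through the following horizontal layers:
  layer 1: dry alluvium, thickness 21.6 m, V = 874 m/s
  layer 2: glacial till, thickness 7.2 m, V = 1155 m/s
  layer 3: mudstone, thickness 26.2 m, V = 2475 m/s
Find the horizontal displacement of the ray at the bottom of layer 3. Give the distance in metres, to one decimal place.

36.2 m

Apply Snell's law at each interface; in layer i the horizontal offset is hᵢ·tan θᵢ.
Layer 1: θ = 14.90°; offset = 21.6·tan 14.90° = 5.747 m.
Layer 2: sin θ = 1155·sin 14.9°/874 = 0.3398, θ = 19.86°; offset = 7.2·tan 19.86° = 2.601 m.
Layer 3: sin θ = 2475·sin 14.9°/874 = 0.7282, θ = 46.73°; offset = 26.2·tan 46.73° = 27.833 m.
Total horizontal offset = 36.182 m.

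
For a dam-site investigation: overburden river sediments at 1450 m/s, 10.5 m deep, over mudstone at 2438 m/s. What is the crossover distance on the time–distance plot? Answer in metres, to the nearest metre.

x_cross = 2h·√((V₂+V₁)/(V₂−V₁)).
(V₂+V₁)/(V₂−V₁) = (2438+1450)/(2438−1450) = 3.9352; √ = 1.9837.
x_cross = 2·10.5·1.9837 = 41.66 m.

42 m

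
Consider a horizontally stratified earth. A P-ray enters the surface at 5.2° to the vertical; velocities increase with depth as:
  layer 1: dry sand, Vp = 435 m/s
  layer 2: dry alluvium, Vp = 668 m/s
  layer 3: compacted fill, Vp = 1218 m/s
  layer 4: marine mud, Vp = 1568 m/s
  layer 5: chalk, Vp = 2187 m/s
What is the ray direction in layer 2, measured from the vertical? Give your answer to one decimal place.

8.0°

Snell's law across each interface conserves sin θ / V, so sin θ_2 = V_2·sin θ₁/V₁.
sin θ_2 = 668 × sin 5.2° / 435 = 0.1392.
θ_2 = 8.00° from the vertical.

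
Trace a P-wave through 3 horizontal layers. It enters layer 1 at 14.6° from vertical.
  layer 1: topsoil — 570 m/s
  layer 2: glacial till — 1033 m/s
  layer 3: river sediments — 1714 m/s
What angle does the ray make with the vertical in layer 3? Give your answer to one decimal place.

49.3°

Ray parameter p = sin 14.6° / 570 = 4.4223e-04 s/m.
sin θ_3 = p·V_3 = 4.4223e-04 × 1714 = 0.7580.
θ_3 = 49.29° from the vertical.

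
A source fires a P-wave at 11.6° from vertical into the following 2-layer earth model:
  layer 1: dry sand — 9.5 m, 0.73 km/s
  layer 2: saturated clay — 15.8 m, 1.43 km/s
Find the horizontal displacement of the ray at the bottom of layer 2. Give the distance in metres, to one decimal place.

8.7 m

Apply Snell's law at each interface; in layer i the horizontal offset is hᵢ·tan θᵢ.
Layer 1: θ = 11.60°; offset = 9.5·tan 11.60° = 1.950 m.
Layer 2: sin θ = 1.43·sin 11.6°/0.73 = 0.3939, θ = 23.20°; offset = 15.8·tan 23.20° = 6.771 m.
Total horizontal offset = 8.721 m.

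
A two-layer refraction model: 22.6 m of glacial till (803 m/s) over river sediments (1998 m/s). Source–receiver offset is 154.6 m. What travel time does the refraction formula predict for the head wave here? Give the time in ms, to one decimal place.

θ_c = arcsin(V₁/V₂) = arcsin(803/1998) = 23.70°, cos θ_c = 0.9157.
Intercept time tᵢ = 2h cos θ_c / V₁ = 2·22.6·0.9157/803 = 0.05154 s.
t = x/V₂ + tᵢ = 154.6/1998 + 0.05154 = 0.12892 s.

128.9 ms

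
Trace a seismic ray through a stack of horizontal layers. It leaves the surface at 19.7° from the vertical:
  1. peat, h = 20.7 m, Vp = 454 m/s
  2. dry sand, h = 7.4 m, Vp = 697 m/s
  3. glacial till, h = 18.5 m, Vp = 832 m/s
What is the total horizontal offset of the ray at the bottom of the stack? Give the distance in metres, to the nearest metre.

p = sin θ₁/V₁ = sin 19.7°/454 = 7.4250e-04 s/m is conserved through the stack.
Layer 1: θ = 19.70°; offset = 20.7·tan 19.70° = 7.412 m.
Layer 2: sin θ = p·697 = 0.5175 → θ = 31.17°; offset = 7.4·tan 31.17° = 4.476 m.
Layer 3: sin θ = p·832 = 0.6178 → θ = 38.15°; offset = 18.5·tan 38.15° = 14.533 m.
Total horizontal offset = 26.421 m.

26 m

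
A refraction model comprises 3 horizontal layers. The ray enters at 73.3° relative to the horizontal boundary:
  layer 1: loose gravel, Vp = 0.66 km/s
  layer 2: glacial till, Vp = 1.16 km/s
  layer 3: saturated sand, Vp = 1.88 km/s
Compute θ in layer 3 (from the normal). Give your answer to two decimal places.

54.94°

From the normal: θ₁ = 90° − 73.3° = 16.7°.
Ray parameter p = sin 16.7° / 0.66 = 4.3539e-01 s/km.
sin θ_3 = p·V_3 = 4.3539e-01 × 1.88 = 0.8185.
θ_3 = arcsin 0.8185 = 54.94°.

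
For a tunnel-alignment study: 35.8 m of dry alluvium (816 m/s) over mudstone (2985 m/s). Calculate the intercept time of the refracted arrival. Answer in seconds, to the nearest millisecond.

tᵢ = 2h·√(V₂²−V₁²)/(V₁V₂).
√(V₂²−V₁²) = √(2985²−816²) = 2871.3 m/s.
tᵢ = 2·35.8·2871.3/(816·2985) = 0.08440 s.

0.084 s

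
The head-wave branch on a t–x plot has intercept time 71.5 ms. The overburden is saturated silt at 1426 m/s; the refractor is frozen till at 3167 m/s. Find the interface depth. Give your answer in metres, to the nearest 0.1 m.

θ_c = arcsin(1426/3167) = 26.76°; cos θ_c = 0.8929.
tᵢ = 2h cos θ_c/V₁ ⇒ h = tᵢ·V₁/(2 cos θ_c) = 0.0715·1426/(2·0.8929) = 57.09 m.

57.1 m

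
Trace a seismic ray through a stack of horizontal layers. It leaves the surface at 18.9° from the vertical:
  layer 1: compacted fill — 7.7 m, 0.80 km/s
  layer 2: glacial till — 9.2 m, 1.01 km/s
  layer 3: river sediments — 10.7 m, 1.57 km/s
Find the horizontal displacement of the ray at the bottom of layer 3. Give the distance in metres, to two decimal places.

15.57 m

p = sin θ₁/V₁ = sin 18.9°/0.80 = 4.0490e-01 s/km is conserved through the stack.
Layer 1: θ = 18.90°; offset = 7.7·tan 18.90° = 2.6363 m.
Layer 2: sin θ = p·1.01 = 0.4089 → θ = 24.14°; offset = 9.2·tan 24.14° = 4.1228 m.
Layer 3: sin θ = p·1.57 = 0.6357 → θ = 39.47°; offset = 10.7·tan 39.47° = 8.8113 m.
Total horizontal offset = 15.5704 m.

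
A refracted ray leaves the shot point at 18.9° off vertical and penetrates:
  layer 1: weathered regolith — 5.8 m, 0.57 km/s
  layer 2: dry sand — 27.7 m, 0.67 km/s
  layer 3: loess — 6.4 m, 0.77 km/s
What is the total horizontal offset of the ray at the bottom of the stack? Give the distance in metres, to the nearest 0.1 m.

Apply Snell's law at each interface; in layer i the horizontal offset is hᵢ·tan θᵢ.
Layer 1: θ = 18.90°; offset = 5.8·tan 18.90° = 1.986 m.
Layer 2: sin θ = 0.67·sin 18.9°/0.57 = 0.3807, θ = 22.38°; offset = 27.7·tan 22.38° = 11.406 m.
Layer 3: sin θ = 0.77·sin 18.9°/0.57 = 0.4376, θ = 25.95°; offset = 6.4·tan 25.95° = 3.114 m.
Total horizontal offset = 16.506 m.

16.5 m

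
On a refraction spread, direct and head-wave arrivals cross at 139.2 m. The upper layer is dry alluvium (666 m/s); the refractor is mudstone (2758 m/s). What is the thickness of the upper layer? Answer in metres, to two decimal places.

h = (x_cross/2)·√((V₂−V₁)/(V₂+V₁)).
(V₂−V₁)/(V₂+V₁) = (2758−666)/(2758+666) = 0.6110; √ = 0.7817.
h = (139.2/2)·0.7817 = 54.40 m.

54.40 m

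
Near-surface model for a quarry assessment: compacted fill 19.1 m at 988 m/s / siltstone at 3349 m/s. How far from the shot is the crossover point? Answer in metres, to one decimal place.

x_cross = 2h·√((V₂+V₁)/(V₂−V₁)).
(V₂+V₁)/(V₂−V₁) = (3349+988)/(3349−988) = 1.8369; √ = 1.3553.
x_cross = 2·19.1·1.3553 = 51.77 m.

51.8 m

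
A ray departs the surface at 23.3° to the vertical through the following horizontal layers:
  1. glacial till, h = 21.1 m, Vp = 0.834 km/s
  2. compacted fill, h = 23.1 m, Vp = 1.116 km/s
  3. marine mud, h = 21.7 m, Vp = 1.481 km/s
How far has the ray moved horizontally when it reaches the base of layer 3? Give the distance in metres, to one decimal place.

44.9 m

Ray parameter p = sin 23.3° / 0.834 km/s = 4.7428e-01 s/km.
Layer 1: θ = 23.30°; offset = 21.1·tan 23.30° = 9.087 m.
Layer 2: sin θ = p·1.116 = 0.5293 → θ = 31.96°; offset = 23.1·tan 31.96° = 14.411 m.
Layer 3: sin θ = p·1.481 = 0.7024 → θ = 44.62°; offset = 21.7·tan 44.62° = 21.414 m.
Total horizontal offset = 44.912 m.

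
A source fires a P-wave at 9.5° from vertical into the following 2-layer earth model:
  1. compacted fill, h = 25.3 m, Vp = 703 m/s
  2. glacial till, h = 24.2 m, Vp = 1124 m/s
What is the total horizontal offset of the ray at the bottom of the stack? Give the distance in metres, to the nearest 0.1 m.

Ray parameter p = sin 9.5° / 703 m/s = 2.3478e-04 s/m.
Layer 1: θ = 9.50°; offset = 25.3·tan 9.50° = 4.234 m.
Layer 2: sin θ = p·1124 = 0.2639 → θ = 15.30°; offset = 24.2·tan 15.30° = 6.621 m.
Σ offsets = 10.855 m.

10.9 m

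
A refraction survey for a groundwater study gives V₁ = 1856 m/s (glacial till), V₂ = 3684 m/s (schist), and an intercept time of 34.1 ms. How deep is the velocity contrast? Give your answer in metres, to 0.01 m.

θ_c = arcsin(1856/3684) = 30.25°; cos θ_c = 0.8638.
tᵢ = 2h cos θ_c/V₁ ⇒ h = tᵢ·V₁/(2 cos θ_c) = 0.0341·1856/(2·0.8638) = 36.63 m.

36.63 m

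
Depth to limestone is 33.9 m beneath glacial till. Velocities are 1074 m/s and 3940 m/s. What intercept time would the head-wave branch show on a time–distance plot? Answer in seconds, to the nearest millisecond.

θ_c = arcsin(V₁/V₂) = arcsin(1074/3940) = 15.82°; cos θ_c = 0.9621.
tᵢ = 2h·cos θ_c / V₁ = 2·33.9·0.9621 / 1074 = 0.06074 s.

0.061 s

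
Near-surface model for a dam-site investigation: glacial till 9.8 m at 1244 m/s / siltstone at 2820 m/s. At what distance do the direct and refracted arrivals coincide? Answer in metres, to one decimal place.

x_cross = 2h·√((V₂+V₁)/(V₂−V₁)).
(V₂+V₁)/(V₂−V₁) = (2820+1244)/(2820−1244) = 2.5787; √ = 1.6058.
x_cross = 2·9.8·1.6058 = 31.47 m.

31.5 m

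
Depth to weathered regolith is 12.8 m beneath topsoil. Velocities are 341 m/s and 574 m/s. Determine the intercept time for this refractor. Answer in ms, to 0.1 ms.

60.4 ms

θ_c = arcsin(V₁/V₂) = arcsin(341/574) = 36.45°; cos θ_c = 0.8044.
tᵢ = 2h·cos θ_c / V₁ = 2·12.8·0.8044 / 341 = 0.06039 s.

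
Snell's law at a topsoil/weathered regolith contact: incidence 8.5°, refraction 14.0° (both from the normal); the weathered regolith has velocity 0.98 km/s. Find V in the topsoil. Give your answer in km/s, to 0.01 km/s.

sin 8.5° = 0.1478; sin 14.0° = 0.2419.
V₁ = V₂·(sin θ₁/sin θ₂) = 0.98·(0.1478/0.2419) = 0.60 km/s.

0.60 km/s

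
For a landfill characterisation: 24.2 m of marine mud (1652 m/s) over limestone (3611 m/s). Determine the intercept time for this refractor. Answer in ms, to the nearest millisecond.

26 ms

tᵢ = 2h·√(V₂²−V₁²)/(V₁V₂).
√(V₂²−V₁²) = √(3611²−1652²) = 3211.0 m/s.
tᵢ = 2·24.2·3211.0/(1652·3611) = 0.02605 s.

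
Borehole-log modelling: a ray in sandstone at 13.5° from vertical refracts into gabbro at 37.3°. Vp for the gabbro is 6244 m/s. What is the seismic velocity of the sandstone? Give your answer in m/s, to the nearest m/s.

sin 13.5° = 0.2334; sin 37.3° = 0.6060.
V₁ = V₂·(sin θ₁/sin θ₂) = 6244·(0.2334/0.6060) = 2405.38 m/s.

2405 m/s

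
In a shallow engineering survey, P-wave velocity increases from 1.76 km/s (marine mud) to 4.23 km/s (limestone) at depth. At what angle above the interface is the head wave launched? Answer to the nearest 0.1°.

Critical incidence: sin θ_c = V₁/V₂ = 1.76/4.23 = 0.4161.
θ_c = arcsin 0.4161 = 24.59°.
Measured from the interface: 90° − 24.59° = 65.41°.

65.4°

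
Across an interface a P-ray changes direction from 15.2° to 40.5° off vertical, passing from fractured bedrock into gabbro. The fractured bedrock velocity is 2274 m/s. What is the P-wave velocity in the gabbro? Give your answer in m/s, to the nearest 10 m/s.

sin 15.2° = 0.2622; sin 40.5° = 0.6494.
V₂ = V₁·(sin θ₂/sin θ₁) = 2274·(0.6494/0.2622) = 5632.75 m/s.

5630 m/s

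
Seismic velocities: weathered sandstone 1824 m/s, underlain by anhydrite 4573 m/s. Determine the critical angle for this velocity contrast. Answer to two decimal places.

At critical incidence the refracted ray runs along the interface (θ₂ = 90°), so sin θ_c = V₁/V₂.
θ_c = arcsin(1824/4573) = arcsin 0.3989 = 23.51°.

23.51°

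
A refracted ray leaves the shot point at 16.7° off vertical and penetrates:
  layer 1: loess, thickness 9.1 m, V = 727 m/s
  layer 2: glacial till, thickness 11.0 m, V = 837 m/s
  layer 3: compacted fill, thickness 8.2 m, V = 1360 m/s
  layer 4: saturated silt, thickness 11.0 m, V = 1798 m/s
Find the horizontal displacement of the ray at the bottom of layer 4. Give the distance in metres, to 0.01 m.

Apply Snell's law at each interface; in layer i the horizontal offset is hᵢ·tan θᵢ.
Layer 1: θ = 16.70°; offset = 9.1·tan 16.70° = 2.7301 m.
Layer 2: sin θ = 837·sin 16.7°/727 = 0.3308, θ = 19.32°; offset = 11.0·tan 19.32° = 3.8564 m.
Layer 3: sin θ = 1360·sin 16.7°/727 = 0.5376, θ = 32.52°; offset = 8.2·tan 32.52° = 5.2276 m.
Layer 4: sin θ = 1798·sin 16.7°/727 = 0.7107, θ = 45.29°; offset = 11.0·tan 45.29° = 11.1125 m.
Summing the layer offsets gives 22.9266 m.

22.93 m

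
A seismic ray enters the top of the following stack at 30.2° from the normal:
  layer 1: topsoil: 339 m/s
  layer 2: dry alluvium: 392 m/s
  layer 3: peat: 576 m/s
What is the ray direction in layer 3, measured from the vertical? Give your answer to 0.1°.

Ray parameter p = sin 30.2° / 339 = 1.4838e-03 s/m.
sin θ_3 = p·V_3 = 1.4838e-03 × 576 = 0.8547.
θ_3 = arcsin 0.8547 = 58.73°.

58.7°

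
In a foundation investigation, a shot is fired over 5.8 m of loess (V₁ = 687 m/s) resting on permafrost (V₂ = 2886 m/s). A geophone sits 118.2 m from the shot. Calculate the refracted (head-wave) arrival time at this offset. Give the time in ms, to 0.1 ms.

θ_c = arcsin(V₁/V₂) = arcsin(687/2886) = 13.77°, cos θ_c = 0.9713.
Intercept time tᵢ = 2h cos θ_c / V₁ = 2·5.8·0.9713/687 = 0.01640 s.
t = x/V₂ + tᵢ = 118.2/2886 + 0.01640 = 0.05736 s.

57.4 ms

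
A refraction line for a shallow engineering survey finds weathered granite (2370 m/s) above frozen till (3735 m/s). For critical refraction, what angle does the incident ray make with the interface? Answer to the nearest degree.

51°

At critical incidence the refracted ray runs along the interface (θ₂ = 90°), so sin θ_c = V₁/V₂.
θ_c = arcsin(2370/3735) = arcsin 0.6345 = 39.39°.
Measured from the interface: 90° − 39.39° = 50.61°.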